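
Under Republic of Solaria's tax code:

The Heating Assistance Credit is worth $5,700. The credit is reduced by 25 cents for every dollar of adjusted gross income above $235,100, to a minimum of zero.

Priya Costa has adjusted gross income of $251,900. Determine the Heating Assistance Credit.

$1,500

Heating Assistance Credit: 25% of the $16,800 excess over $235,100 is $4,200; credit = $5,700 − $4,200 = $1,500.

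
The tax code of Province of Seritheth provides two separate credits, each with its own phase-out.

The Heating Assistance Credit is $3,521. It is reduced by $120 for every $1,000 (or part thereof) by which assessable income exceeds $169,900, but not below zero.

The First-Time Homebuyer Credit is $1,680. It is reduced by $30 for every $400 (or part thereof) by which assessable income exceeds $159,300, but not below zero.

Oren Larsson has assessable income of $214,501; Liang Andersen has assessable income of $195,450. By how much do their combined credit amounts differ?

Oren ($214,501): Heating Assistance Credit: income exceeds $169,900 by $44,601 → 45 increments × $120 = $5,400 ≥ base, so the credit is $0. First-Time Homebuyer Credit: income exceeds $159,300 by $55,201 → 139 increments × $30 = $4,170 ≥ base, so the credit is $0. total $0 + $0 = $0
Liang ($195,450): Heating Assistance Credit: income exceeds $169,900 by $25,550, which is 26 full-or-partial $1,000 increments; reduction = 26 × $120 = $3,120, leaving $401. First-Time Homebuyer Credit: income exceeds $159,300 by $36,150 → 91 increments × $30 = $2,730 ≥ base, so the credit is $0. total $401 + $0 = $401
Difference: |$0 − $401| = $401.

$401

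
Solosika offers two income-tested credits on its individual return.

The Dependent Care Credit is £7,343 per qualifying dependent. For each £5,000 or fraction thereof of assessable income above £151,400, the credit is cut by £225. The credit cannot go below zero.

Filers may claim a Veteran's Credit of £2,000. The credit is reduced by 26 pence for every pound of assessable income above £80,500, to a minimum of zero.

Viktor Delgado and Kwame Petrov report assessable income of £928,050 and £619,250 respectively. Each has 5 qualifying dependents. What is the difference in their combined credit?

Viktor (£928,050): Dependent Care Credit: base = 5 × £7,343 = £36,715. income exceeds £151,400 by £776,650, which is 156 full-or-partial £5,000 increments; reduction = 156 × £225 = £35,100, leaving £1,615. Veteran's Credit: 26% of the £847,550 excess over £80,500 is £220,363 ≥ base, so the credit is £0. total £1,615 + £0 = £1,615
Kwame (£619,250): Dependent Care Credit: base = 5 × £7,343 = £36,715. income exceeds £151,400 by £467,850, which is 94 full-or-partial £5,000 increments; reduction = 94 × £225 = £21,150, leaving £15,565. Veteran's Credit: 26% of the £538,750 excess over £80,500 is £140,075 ≥ base, so the credit is £0. total £15,565 + £0 = £15,565
Difference: |£1,615 − £15,565| = £13,950.

£13,950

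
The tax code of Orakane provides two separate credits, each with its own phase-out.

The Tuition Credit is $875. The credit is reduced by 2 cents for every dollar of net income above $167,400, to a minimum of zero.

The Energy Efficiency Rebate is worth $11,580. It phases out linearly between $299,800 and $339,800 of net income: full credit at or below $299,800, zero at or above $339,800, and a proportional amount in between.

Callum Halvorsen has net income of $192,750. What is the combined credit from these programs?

$11,948

Tuition Credit: 2% of the $25,350 excess over $167,400 is $507; credit = $875 − $507 = $368.
Energy Efficiency Rebate: $192,750 is at or below the $299,800 threshold, so the full $11,580 applies.
Total: $368 + $11,580 = $11,948.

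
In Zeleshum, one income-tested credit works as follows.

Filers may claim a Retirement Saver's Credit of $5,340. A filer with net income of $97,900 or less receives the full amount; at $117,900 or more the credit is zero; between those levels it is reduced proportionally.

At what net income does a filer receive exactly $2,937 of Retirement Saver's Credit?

$106,900

$2,937 is 2,937/5,340 of the full $5,340, so 2,403/5,340 of the $20,000 range has been used: income = $97,900 + $20,000 × 2,403/5,340 = $106,900.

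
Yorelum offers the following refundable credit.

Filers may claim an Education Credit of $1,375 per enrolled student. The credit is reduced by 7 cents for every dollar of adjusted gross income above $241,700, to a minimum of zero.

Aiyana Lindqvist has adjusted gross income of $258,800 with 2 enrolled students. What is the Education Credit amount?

Education Credit: base = 2 × $1,375 = $2,750. 7% of the $17,100 excess over $241,700 is $1,197; credit = $2,750 − $1,197 = $1,553.

$1,553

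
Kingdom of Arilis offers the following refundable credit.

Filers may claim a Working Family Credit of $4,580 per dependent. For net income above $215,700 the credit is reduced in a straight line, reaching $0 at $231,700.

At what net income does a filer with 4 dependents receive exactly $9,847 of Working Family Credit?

Full credit = 4 × $4,580 = $18,320.
$9,847 is 9,847/18,320 of the full $18,320, so 8,473/18,320 of the $16,000 range has been used: income = $215,700 + $16,000 × 8,473/18,320 = $223,100.

$223,100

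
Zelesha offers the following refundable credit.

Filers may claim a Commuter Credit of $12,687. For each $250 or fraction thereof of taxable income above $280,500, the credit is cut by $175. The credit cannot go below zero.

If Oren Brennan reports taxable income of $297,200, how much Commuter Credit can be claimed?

$962

Commuter Credit: income exceeds $280,500 by $16,700, which is 67 full-or-partial $250 increments; reduction = 67 × $175 = $11,725, leaving $962.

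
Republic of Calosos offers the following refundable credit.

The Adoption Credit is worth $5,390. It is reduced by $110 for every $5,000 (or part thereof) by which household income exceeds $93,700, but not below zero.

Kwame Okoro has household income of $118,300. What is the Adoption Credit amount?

Adoption Credit: income exceeds $93,700 by $24,600, which is 5 full-or-partial $5,000 increments; reduction = 5 × $110 = $550, leaving $4,840.

$4,840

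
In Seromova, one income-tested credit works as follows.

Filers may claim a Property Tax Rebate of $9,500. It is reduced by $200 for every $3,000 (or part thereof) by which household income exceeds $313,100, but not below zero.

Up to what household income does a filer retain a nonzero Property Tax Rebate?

$454,100

After 47 increments the reduction is 47 × $200 = $9,400, leaving $100; one more increment wipes it out. Increment 47 ends at excess 47 × $3,000 = $141,000, so the highest qualifying income is $313,100 + $141,000 = $454,100.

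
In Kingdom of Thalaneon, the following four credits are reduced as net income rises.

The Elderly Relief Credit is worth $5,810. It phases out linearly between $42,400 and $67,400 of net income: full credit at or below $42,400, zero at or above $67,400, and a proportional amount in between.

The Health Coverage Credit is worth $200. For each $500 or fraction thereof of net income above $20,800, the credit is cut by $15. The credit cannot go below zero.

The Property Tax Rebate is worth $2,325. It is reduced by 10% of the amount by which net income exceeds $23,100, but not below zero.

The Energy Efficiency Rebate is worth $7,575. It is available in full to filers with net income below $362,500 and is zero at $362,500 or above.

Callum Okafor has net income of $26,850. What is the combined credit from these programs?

Elderly Relief Credit: $26,850 is at or below the $42,400 threshold, so the full $5,810 applies.
Health Coverage Credit: income exceeds $20,800 by $6,050, which is 13 full-or-partial $500 increments; reduction = 13 × $15 = $195, leaving $5.
Property Tax Rebate: 10% of the $3,750 excess over $23,100 is $375; credit = $2,325 − $375 = $1,950.
Energy Efficiency Rebate: $26,850 is below the $362,500 cutoff, so the full $7,575 applies.
Total: $5,810 + $5 + $1,950 + $7,575 = $15,340.

$15,340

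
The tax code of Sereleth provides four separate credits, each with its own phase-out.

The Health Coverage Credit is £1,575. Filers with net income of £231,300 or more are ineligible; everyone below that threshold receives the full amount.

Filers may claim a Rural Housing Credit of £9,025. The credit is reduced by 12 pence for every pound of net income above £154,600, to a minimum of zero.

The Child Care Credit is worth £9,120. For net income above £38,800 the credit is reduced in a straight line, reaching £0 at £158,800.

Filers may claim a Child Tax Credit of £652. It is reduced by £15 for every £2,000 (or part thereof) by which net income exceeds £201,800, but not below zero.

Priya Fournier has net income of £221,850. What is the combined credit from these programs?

Health Coverage Credit: £221,850 is below the £231,300 cutoff, so the full £1,575 applies.
Rural Housing Credit: 12% of the £67,250 excess over £154,600 is £8,070; credit = £9,025 − £8,070 = £955.
Child Care Credit: £221,850 is at or above £158,800, so the credit is £0.
Child Tax Credit: income exceeds £201,800 by £20,050, which is 11 full-or-partial £2,000 increments; reduction = 11 × £15 = £165, leaving £487.
Total: £1,575 + £955 + £0 + £487 = £3,017.

£3,017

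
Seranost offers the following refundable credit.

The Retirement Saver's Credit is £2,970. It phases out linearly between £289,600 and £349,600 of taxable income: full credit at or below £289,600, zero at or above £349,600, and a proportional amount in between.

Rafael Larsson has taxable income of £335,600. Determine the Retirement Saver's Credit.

£693

Retirement Saver's Credit: £335,600 is £46,000 into a £60,000 phase-out range, leaving 14,000/60,000 of the credit: £2,970 × 14,000/60,000 = £693.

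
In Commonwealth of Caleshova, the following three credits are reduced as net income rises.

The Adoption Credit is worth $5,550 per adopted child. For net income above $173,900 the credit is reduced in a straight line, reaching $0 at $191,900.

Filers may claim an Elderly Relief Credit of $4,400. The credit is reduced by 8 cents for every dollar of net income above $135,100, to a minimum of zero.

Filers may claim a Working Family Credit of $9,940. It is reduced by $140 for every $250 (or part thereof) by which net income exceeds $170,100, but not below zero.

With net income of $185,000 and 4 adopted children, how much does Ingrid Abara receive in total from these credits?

Adoption Credit: base = 4 × $5,550 = $22,200. $185,000 is $11,100 into a $18,000 phase-out range, leaving 6,900/18,000 of the credit: $22,200 × 6,900/18,000 = $8,510.
Elderly Relief Credit: 8% of the $49,900 excess over $135,100 is $3,992; credit = $4,400 − $3,992 = $408.
Working Family Credit: income exceeds $170,100 by $14,900, which is 60 full-or-partial $250 increments; reduction = 60 × $140 = $8,400, leaving $1,540.
Total: $8,510 + $408 + $1,540 = $10,458.

$10,458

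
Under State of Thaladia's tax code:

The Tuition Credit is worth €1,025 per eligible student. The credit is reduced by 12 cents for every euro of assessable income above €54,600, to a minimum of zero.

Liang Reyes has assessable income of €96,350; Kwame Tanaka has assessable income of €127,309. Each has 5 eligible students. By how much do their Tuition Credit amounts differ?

Liang (€96,350): Tuition Credit: base = 5 × €1,025 = €5,125. 12% of the €41,750 excess over €54,600 is €5,010; credit = €5,125 − €5,010 = €115.
Kwame (€127,309): Tuition Credit: base = 5 × €1,025 = €5,125. 12% of the €72,709 excess over €54,600 is €8,725.08 ≥ base, so the credit is €0.
Difference: |€115 − €0| = €115.

€115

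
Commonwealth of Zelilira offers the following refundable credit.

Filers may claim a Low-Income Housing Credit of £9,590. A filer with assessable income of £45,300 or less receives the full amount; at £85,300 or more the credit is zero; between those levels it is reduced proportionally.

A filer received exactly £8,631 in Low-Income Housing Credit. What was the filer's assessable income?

£8,631 is 8,631/9,590 of the full £9,590, so 959/9,590 of the £40,000 range has been used: income = £45,300 + £40,000 × 959/9,590 = £49,300.

£49,300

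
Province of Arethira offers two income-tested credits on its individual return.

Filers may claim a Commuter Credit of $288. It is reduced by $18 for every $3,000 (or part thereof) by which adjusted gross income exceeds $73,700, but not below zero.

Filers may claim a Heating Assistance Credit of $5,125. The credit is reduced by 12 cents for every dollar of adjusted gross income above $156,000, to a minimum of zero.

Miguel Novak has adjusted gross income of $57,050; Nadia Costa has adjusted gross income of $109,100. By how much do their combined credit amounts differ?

$216

Miguel ($57,050): Commuter Credit: $57,050 is at or below the $73,700 threshold, so the full $288 applies. Heating Assistance Credit: $57,050 is at or below the $156,000 threshold, so the full $5,125 applies. total $288 + $5,125 = $5,413
Nadia ($109,100): Commuter Credit: income exceeds $73,700 by $35,400, which is 12 full-or-partial $3,000 increments; reduction = 12 × $18 = $216, leaving $72. Heating Assistance Credit: $109,100 is at or below the $156,000 threshold, so the full $5,125 applies. total $72 + $5,125 = $5,197
Difference: |$5,413 − $5,197| = $216.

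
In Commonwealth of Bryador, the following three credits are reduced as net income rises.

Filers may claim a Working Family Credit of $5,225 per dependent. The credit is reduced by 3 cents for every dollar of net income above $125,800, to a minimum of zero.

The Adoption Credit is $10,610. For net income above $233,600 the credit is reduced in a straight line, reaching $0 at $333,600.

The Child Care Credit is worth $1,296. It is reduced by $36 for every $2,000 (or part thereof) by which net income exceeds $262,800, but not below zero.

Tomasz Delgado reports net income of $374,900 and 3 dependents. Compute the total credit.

$8,202

Working Family Credit: base = 3 × $5,225 = $15,675. 3% of the $249,100 excess over $125,800 is $7,473; credit = $15,675 − $7,473 = $8,202.
Adoption Credit: $374,900 is at or above $333,600, so the credit is $0.
Child Care Credit: income exceeds $262,800 by $112,100 → 57 increments × $36 = $2,052 ≥ base, so the credit is $0.
Total: $8,202 + $0 + $0 = $8,202.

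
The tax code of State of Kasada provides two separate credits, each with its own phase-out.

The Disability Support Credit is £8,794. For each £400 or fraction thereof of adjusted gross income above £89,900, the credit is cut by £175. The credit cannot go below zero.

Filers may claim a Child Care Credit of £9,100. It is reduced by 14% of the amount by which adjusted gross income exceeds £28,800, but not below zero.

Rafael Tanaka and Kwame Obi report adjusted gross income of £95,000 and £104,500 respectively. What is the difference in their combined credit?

£4,200

Rafael (£95,000): Disability Support Credit: income exceeds £89,900 by £5,100, which is 13 full-or-partial £400 increments; reduction = 13 × £175 = £2,275, leaving £6,519. Child Care Credit: 14% of the £66,200 excess over £28,800 is £9,268 ≥ base, so the credit is £0. total £6,519 + £0 = £6,519
Kwame (£104,500): Disability Support Credit: income exceeds £89,900 by £14,600, which is 37 full-or-partial £400 increments; reduction = 37 × £175 = £6,475, leaving £2,319. Child Care Credit: 14% of the £75,700 excess over £28,800 is £10,598 ≥ base, so the credit is £0. total £2,319 + £0 = £2,319
Difference: |£6,519 − £2,319| = £4,200.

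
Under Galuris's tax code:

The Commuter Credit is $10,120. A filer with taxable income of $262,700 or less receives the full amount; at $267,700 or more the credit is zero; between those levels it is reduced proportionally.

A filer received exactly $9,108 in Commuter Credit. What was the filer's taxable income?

$263,200

$9,108 is 9,108/10,120 of the full $10,120, so 1,012/10,120 of the $5,000 range has been used: income = $262,700 + $5,000 × 1,012/10,120 = $263,200.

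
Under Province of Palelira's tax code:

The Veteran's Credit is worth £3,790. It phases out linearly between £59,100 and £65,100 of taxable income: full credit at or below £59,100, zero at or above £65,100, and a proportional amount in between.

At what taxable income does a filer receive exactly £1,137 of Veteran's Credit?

£63,300

£1,137 is 1,137/3,790 of the full £3,790, so 2,653/3,790 of the £6,000 range has been used: income = £59,100 + £6,000 × 2,653/3,790 = £63,300.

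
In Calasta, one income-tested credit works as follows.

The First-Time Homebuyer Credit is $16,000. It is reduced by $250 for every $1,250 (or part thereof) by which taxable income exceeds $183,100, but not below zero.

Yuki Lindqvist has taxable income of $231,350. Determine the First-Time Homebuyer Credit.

First-Time Homebuyer Credit: income exceeds $183,100 by $48,250, which is 39 full-or-partial $1,250 increments; reduction = 39 × $250 = $9,750, leaving $6,250.

$6,250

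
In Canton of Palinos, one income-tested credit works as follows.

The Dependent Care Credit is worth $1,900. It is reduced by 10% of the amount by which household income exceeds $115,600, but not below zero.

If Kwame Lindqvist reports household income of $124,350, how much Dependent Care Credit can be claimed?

$1,025

Dependent Care Credit: 10% of the $8,750 excess over $115,600 is $875; credit = $1,900 − $875 = $1,025.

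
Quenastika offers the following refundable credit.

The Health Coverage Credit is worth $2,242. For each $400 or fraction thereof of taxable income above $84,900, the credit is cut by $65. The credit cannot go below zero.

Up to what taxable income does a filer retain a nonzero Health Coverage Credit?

$98,500

After 34 increments the reduction is 34 × $65 = $2,210, leaving $32; one more increment wipes it out. Increment 34 ends at excess 34 × $400 = $13,600, so the highest qualifying income is $84,900 + $13,600 = $98,500.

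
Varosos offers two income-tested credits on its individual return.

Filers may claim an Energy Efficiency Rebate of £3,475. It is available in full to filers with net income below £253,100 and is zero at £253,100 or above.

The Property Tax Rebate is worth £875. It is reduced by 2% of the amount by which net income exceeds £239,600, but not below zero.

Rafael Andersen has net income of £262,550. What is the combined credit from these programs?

Energy Efficiency Rebate: £262,550 meets or exceeds the £253,100 cutoff, so the credit is £0.
Property Tax Rebate: 2% of the £22,950 excess over £239,600 is £459; credit = £875 − £459 = £416.
Total: £0 + £416 = £416.

£416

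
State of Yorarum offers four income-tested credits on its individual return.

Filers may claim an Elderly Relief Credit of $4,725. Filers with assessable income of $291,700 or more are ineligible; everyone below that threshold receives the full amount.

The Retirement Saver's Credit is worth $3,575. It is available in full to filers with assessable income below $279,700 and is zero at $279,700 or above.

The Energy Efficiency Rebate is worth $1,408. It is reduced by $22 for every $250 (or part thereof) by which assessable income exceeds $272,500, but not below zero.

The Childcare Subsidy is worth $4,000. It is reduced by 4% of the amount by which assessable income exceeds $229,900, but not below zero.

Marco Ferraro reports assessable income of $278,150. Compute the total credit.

$11,272

Elderly Relief Credit: $278,150 is below the $291,700 cutoff, so the full $4,725 applies.
Retirement Saver's Credit: $278,150 is below the $279,700 cutoff, so the full $3,575 applies.
Energy Efficiency Rebate: income exceeds $272,500 by $5,650, which is 23 full-or-partial $250 increments; reduction = 23 × $22 = $506, leaving $902.
Childcare Subsidy: 4% of the $48,250 excess over $229,900 is $1,930; credit = $4,000 − $1,930 = $2,070.
Total: $4,725 + $3,575 + $902 + $2,070 = $11,272.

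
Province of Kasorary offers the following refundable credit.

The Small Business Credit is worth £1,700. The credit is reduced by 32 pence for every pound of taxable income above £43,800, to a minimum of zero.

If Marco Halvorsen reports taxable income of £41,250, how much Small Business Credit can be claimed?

£1,700

Small Business Credit: £41,250 is at or below the £43,800 threshold, so the full £1,700 applies.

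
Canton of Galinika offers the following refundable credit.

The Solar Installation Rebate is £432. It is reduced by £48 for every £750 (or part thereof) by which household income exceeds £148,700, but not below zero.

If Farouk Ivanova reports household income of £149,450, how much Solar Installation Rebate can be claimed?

Solar Installation Rebate: income exceeds £148,700 by £750, which is 1 full-or-partial £750 increment; reduction = 1 × £48 = £48, leaving £384.

£384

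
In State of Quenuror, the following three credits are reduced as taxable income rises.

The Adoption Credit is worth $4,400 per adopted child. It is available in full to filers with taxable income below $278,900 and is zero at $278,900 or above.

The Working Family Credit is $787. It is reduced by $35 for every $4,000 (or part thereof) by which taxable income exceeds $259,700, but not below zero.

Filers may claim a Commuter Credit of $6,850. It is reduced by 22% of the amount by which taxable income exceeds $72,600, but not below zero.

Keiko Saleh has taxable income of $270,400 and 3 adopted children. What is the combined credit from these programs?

$13,882

Adoption Credit: base = 3 × $4,400 = $13,200. $270,400 is below the $278,900 cutoff, so the full $13,200 applies.
Working Family Credit: income exceeds $259,700 by $10,700, which is 3 full-or-partial $4,000 increments; reduction = 3 × $35 = $105, leaving $682.
Commuter Credit: 22% of the $197,800 excess over $72,600 is $43,516 ≥ base, so the credit is $0.
Total: $13,200 + $682 + $0 = $13,882.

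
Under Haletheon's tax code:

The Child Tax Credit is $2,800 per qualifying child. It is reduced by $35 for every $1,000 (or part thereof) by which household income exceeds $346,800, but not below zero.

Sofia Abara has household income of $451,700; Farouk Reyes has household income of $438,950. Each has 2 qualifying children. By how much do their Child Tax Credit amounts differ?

$420

Sofia ($451,700): Child Tax Credit: base = 2 × $2,800 = $5,600. income exceeds $346,800 by $104,900, which is 105 full-or-partial $1,000 increments; reduction = 105 × $35 = $3,675, leaving $1,925.
Farouk ($438,950): Child Tax Credit: base = 2 × $2,800 = $5,600. income exceeds $346,800 by $92,150, which is 93 full-or-partial $1,000 increments; reduction = 93 × $35 = $3,255, leaving $2,345.
Difference: |$1,925 − $2,345| = $420.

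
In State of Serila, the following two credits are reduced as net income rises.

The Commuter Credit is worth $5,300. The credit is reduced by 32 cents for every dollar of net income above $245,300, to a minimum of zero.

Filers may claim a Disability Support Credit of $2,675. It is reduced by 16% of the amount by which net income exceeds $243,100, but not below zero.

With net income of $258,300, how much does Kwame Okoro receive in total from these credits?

Commuter Credit: 32% of the $13,000 excess over $245,300 is $4,160; credit = $5,300 − $4,160 = $1,140.
Disability Support Credit: 16% of the $15,200 excess over $243,100 is $2,432; credit = $2,675 − $2,432 = $243.
Total: $1,140 + $243 = $1,383.

$1,383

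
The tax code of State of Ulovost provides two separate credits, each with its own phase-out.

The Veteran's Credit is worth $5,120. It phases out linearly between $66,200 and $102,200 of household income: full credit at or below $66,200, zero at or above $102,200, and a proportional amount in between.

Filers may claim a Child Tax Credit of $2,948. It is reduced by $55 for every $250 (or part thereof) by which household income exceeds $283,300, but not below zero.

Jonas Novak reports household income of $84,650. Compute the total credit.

Veteran's Credit: $84,650 is $18,450 into a $36,000 phase-out range, leaving 17,550/36,000 of the credit: $5,120 × 17,550/36,000 = $2,496.
Child Tax Credit: $84,650 is at or below the $283,300 threshold, so the full $2,948 applies.
Total: $2,496 + $2,948 = $5,444.

$5,444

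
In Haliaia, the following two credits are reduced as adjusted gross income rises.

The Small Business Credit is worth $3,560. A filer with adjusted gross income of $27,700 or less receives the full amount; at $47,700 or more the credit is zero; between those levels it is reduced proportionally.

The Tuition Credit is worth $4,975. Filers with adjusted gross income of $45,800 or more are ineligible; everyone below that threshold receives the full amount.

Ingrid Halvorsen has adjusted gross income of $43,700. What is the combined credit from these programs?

Small Business Credit: $43,700 is $16,000 into a $20,000 phase-out range, leaving 4,000/20,000 of the credit: $3,560 × 4,000/20,000 = $712.
Tuition Credit: $43,700 is below the $45,800 cutoff, so the full $4,975 applies.
Total: $712 + $4,975 = $5,687.

$5,687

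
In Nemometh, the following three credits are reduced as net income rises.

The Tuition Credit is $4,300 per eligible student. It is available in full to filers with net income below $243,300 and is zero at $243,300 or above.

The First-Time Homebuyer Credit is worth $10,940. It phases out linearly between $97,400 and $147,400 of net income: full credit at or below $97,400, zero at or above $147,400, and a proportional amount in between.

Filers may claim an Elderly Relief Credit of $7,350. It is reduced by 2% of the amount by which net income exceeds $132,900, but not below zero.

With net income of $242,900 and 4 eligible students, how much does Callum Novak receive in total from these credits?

$22,350

Tuition Credit: base = 4 × $4,300 = $17,200. $242,900 is below the $243,300 cutoff, so the full $17,200 applies.
First-Time Homebuyer Credit: $242,900 is at or above $147,400, so the credit is $0.
Elderly Relief Credit: 2% of the $110,000 excess over $132,900 is $2,200; credit = $7,350 − $2,200 = $5,150.
Total: $17,200 + $0 + $5,150 = $22,350.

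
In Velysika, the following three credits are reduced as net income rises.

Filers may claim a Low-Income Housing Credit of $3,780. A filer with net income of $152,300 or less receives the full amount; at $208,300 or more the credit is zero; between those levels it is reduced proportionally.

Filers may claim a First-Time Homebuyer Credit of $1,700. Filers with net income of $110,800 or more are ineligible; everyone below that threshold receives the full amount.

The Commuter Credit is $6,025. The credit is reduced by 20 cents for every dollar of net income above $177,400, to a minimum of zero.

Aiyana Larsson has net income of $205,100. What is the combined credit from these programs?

Low-Income Housing Credit: $205,100 is $52,800 into a $56,000 phase-out range, leaving 3,200/56,000 of the credit: $3,780 × 3,200/56,000 = $216.
First-Time Homebuyer Credit: $205,100 meets or exceeds the $110,800 cutoff, so the credit is $0.
Commuter Credit: 20% of the $27,700 excess over $177,400 is $5,540; credit = $6,025 − $5,540 = $485.
Total: $216 + $0 + $485 = $701.

$701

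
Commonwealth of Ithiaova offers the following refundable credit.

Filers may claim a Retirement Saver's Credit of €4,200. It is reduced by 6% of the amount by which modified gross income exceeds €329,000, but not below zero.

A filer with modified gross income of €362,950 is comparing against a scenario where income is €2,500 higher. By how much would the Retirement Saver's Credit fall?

At €362,950 — 6% of the €33,950 excess over €329,000 is €2,037; credit = €4,200 − €2,037 = €2,163.
At €365,450 — 6% of the €36,450 excess over €329,000 is €2,187; credit = €4,200 − €2,187 = €2,013.
Lost: €2,163 − €2,013 = €150.

€150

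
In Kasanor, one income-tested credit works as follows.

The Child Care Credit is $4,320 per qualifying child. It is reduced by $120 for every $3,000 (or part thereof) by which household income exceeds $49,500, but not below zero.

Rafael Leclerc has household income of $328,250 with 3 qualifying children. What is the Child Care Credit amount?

$1,800

Child Care Credit: base = 3 × $4,320 = $12,960. income exceeds $49,500 by $278,750, which is 93 full-or-partial $3,000 increments; reduction = 93 × $120 = $11,160, leaving $1,800.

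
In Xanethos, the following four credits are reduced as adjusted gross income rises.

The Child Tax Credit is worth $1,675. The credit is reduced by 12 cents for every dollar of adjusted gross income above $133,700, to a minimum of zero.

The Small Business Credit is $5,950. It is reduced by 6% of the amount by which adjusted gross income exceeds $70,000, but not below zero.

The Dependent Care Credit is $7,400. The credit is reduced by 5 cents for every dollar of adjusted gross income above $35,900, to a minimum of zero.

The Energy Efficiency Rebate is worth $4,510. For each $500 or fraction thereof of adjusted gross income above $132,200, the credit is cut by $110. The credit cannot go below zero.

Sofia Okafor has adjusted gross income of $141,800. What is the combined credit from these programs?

$6,760

Child Tax Credit: 12% of the $8,100 excess over $133,700 is $972; credit = $1,675 − $972 = $703.
Small Business Credit: 6% of the $71,800 excess over $70,000 is $4,308; credit = $5,950 − $4,308 = $1,642.
Dependent Care Credit: 5% of the $105,900 excess over $35,900 is $5,295; credit = $7,400 − $5,295 = $2,105.
Energy Efficiency Rebate: income exceeds $132,200 by $9,600, which is 20 full-or-partial $500 increments; reduction = 20 × $110 = $2,200, leaving $2,310.
Total: $703 + $1,642 + $2,105 + $2,310 = $6,760.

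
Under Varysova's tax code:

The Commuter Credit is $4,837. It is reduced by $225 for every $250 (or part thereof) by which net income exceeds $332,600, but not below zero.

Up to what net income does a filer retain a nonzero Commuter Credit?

After 21 increments the reduction is 21 × $225 = $4,725, leaving $112; one more increment wipes it out. Increment 21 ends at excess 21 × $250 = $5,250, so the highest qualifying income is $332,600 + $5,250 = $337,850.

$337,850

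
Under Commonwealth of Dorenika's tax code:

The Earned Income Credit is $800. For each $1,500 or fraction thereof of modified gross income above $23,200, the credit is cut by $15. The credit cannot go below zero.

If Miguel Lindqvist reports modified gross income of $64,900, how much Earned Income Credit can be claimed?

Earned Income Credit: income exceeds $23,200 by $41,700, which is 28 full-or-partial $1,500 increments; reduction = 28 × $15 = $420, leaving $380.

$380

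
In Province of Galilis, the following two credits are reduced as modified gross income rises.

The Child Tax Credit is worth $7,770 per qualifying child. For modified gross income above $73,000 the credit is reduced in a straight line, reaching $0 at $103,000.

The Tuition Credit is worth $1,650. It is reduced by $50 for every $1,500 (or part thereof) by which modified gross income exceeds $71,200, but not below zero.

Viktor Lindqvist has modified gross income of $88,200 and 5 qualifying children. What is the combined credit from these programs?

$20,216

Child Tax Credit: base = 5 × $7,770 = $38,850. $88,200 is $15,200 into a $30,000 phase-out range, leaving 14,800/30,000 of the credit: $38,850 × 14,800/30,000 = $19,166.
Tuition Credit: income exceeds $71,200 by $17,000, which is 12 full-or-partial $1,500 increments; reduction = 12 × $50 = $600, leaving $1,050.
Total: $19,166 + $1,050 = $20,216.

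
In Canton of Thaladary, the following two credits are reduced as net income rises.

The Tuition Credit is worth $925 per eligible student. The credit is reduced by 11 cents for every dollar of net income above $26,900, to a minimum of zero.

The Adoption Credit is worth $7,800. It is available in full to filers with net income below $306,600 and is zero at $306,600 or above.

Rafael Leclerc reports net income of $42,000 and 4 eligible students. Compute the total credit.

Tuition Credit: base = 4 × $925 = $3,700. 11% of the $15,100 excess over $26,900 is $1,661; credit = $3,700 − $1,661 = $2,039.
Adoption Credit: $42,000 is below the $306,600 cutoff, so the full $7,800 applies.
Total: $2,039 + $7,800 = $9,839.

$9,839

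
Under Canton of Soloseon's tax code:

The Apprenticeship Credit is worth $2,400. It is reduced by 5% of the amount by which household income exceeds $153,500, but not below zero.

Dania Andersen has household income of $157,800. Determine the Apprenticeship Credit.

Apprenticeship Credit: 5% of the $4,300 excess over $153,500 is $215; credit = $2,400 − $215 = $2,185.

$2,185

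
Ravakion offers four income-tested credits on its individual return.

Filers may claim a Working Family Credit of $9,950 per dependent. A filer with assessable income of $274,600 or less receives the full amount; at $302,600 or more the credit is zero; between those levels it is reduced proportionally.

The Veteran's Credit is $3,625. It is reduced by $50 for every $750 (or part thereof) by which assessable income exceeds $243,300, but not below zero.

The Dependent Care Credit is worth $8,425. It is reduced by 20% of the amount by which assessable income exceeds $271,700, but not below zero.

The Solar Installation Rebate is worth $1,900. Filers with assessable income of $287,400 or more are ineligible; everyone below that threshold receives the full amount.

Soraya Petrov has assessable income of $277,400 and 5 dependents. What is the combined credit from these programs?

$55,285

Working Family Credit: base = 5 × $9,950 = $49,750. $277,400 is $2,800 into a $28,000 phase-out range, leaving 25,200/28,000 of the credit: $49,750 × 25,200/28,000 = $44,775.
Veteran's Credit: income exceeds $243,300 by $34,100, which is 46 full-or-partial $750 increments; reduction = 46 × $50 = $2,300, leaving $1,325.
Dependent Care Credit: 20% of the $5,700 excess over $271,700 is $1,140; credit = $8,425 − $1,140 = $7,285.
Solar Installation Rebate: $277,400 is below the $287,400 cutoff, so the full $1,900 applies.
Total: $44,775 + $1,325 + $7,285 + $1,900 = $55,285.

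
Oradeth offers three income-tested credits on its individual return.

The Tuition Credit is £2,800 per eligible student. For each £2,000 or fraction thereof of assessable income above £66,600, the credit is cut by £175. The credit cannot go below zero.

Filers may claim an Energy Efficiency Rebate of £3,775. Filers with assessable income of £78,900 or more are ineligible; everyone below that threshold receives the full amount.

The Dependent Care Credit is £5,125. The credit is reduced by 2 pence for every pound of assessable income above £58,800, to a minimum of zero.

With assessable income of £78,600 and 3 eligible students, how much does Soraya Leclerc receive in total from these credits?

Tuition Credit: base = 3 × £2,800 = £8,400. income exceeds £66,600 by £12,000, which is 6 full-or-partial £2,000 increments; reduction = 6 × £175 = £1,050, leaving £7,350.
Energy Efficiency Rebate: £78,600 is below the £78,900 cutoff, so the full £3,775 applies.
Dependent Care Credit: 2% of the £19,800 excess over £58,800 is £396; credit = £5,125 − £396 = £4,729.
Total: £7,350 + £3,775 + £4,729 = £15,854.

£15,854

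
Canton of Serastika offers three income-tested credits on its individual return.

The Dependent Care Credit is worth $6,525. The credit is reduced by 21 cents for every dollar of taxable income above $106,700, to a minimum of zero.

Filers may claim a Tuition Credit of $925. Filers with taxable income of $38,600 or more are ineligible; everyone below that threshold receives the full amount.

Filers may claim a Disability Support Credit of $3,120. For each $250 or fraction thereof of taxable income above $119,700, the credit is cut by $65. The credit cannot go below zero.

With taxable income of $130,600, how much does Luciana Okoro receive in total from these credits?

Dependent Care Credit: 21% of the $23,900 excess over $106,700 is $5,019; credit = $6,525 − $5,019 = $1,506.
Tuition Credit: $130,600 meets or exceeds the $38,600 cutoff, so the credit is $0.
Disability Support Credit: income exceeds $119,700 by $10,900, which is 44 full-or-partial $250 increments; reduction = 44 × $65 = $2,860, leaving $260.
Total: $1,506 + $0 + $260 = $1,766.

$1,766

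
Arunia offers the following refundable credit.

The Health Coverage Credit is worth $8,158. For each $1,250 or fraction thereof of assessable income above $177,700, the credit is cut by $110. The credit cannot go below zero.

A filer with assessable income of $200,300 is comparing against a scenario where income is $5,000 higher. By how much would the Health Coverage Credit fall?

At $200,300 — income exceeds $177,700 by $22,600, which is 19 full-or-partial $1,250 increments; reduction = 19 × $110 = $2,090, leaving $6,068.
At $205,300 — income exceeds $177,700 by $27,600, which is 23 full-or-partial $1,250 increments; reduction = 23 × $110 = $2,530, leaving $5,628.
Lost: $6,068 − $5,628 = $440.

$440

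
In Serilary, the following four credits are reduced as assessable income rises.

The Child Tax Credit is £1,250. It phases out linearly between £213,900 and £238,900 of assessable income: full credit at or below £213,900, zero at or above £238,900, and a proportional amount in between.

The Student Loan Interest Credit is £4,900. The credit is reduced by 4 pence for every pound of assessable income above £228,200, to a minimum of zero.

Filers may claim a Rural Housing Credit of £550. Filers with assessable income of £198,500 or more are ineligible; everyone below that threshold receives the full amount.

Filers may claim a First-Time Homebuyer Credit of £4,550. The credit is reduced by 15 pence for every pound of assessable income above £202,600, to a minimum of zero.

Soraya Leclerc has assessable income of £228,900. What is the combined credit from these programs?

Child Tax Credit: £228,900 is £15,000 into a £25,000 phase-out range, leaving 10,000/25,000 of the credit: £1,250 × 10,000/25,000 = £500.
Student Loan Interest Credit: 4% of the £700 excess over £228,200 is £28; credit = £4,900 − £28 = £4,872.
Rural Housing Credit: £228,900 meets or exceeds the £198,500 cutoff, so the credit is £0.
First-Time Homebuyer Credit: 15% of the £26,300 excess over £202,600 is £3,945; credit = £4,550 − £3,945 = £605.
Total: £500 + £4,872 + £0 + £605 = £5,977.

£5,977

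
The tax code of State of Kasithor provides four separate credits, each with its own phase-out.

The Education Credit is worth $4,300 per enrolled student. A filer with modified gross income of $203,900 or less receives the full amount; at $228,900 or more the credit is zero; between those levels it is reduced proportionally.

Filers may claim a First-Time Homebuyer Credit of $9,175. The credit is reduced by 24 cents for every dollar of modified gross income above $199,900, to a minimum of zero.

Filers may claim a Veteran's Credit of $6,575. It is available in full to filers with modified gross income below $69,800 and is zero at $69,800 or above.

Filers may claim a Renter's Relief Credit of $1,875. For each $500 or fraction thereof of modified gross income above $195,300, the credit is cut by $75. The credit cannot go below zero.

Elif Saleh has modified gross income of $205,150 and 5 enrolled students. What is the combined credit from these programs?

$28,715

Education Credit: base = 5 × $4,300 = $21,500. $205,150 is $1,250 into a $25,000 phase-out range, leaving 23,750/25,000 of the credit: $21,500 × 23,750/25,000 = $20,425.
First-Time Homebuyer Credit: 24% of the $5,250 excess over $199,900 is $1,260; credit = $9,175 − $1,260 = $7,915.
Veteran's Credit: $205,150 meets or exceeds the $69,800 cutoff, so the credit is $0.
Renter's Relief Credit: income exceeds $195,300 by $9,850, which is 20 full-or-partial $500 increments; reduction = 20 × $75 = $1,500, leaving $375.
Total: $20,425 + $7,915 + $0 + $375 = $28,715.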